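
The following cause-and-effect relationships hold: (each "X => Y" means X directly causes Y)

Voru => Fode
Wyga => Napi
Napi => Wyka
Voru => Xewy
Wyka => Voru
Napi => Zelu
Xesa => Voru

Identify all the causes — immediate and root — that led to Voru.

Napi, Wyga, Wyka, Xesa

Immediate causes of Voru: Wyka, Xesa.
Further upstream: Wyga, Napi.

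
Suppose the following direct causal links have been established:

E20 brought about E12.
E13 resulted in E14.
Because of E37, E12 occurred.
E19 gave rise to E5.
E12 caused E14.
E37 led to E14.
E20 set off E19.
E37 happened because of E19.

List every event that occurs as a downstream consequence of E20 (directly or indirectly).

Direct effects: E19, E12.
2 steps out: E5, E37, E14.
Not reachable from it: E13.

E12, E14, E19, E37, E5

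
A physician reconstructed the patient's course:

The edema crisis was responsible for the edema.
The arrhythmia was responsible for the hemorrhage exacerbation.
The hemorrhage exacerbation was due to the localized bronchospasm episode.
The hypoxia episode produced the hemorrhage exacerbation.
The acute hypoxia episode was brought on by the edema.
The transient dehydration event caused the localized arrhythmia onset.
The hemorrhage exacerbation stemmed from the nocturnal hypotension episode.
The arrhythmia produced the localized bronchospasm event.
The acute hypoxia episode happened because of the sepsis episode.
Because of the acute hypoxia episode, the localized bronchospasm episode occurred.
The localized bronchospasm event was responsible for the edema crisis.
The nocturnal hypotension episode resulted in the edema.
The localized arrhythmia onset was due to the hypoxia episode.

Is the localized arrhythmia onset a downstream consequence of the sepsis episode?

No

The sepsis episode leads to the acute hypoxia episode, the localized bronchospasm episode, the hemorrhage exacerbation; the localized arrhythmia onset is not among them.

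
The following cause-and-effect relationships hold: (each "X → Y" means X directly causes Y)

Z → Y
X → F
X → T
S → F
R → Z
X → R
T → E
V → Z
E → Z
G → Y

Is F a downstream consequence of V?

V leads to Z, Y; F is not among them.

No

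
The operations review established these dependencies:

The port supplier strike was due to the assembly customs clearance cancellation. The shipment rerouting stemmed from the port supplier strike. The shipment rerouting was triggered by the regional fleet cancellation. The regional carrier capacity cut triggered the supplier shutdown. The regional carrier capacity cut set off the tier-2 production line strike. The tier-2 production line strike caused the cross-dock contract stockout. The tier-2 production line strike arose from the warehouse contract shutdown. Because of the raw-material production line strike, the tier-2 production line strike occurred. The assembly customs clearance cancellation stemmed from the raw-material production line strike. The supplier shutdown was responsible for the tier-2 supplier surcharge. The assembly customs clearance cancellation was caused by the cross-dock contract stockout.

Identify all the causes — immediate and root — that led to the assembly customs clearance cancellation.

the cross-dock contract stockout, the raw-material production line strike, the regional carrier capacity cut, the tier-2 production line strike, the warehouse contract shutdown

Immediate causes of the assembly customs clearance cancellation: the raw-material production line strike, the cross-dock contract stockout.
Further upstream: the regional carrier capacity cut, the warehouse contract shutdown, the tier-2 production line strike.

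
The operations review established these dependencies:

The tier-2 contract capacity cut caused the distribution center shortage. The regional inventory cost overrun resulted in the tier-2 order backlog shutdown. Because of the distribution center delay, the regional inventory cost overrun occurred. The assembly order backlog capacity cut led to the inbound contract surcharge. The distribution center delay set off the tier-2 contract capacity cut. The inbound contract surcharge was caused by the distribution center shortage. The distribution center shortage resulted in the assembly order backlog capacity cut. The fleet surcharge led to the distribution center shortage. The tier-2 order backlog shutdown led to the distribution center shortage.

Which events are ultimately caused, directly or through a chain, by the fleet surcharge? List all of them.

the assembly order backlog capacity cut, the distribution center shortage, the inbound contract surcharge

Direct effects: the distribution center shortage.
2 steps out: the assembly order backlog capacity cut, the inbound contract surcharge.
Not reachable from it: the distribution center delay, the tier-2 contract capacity cut, the regional inventory cost overrun, the tier-2 order backlog shutdown.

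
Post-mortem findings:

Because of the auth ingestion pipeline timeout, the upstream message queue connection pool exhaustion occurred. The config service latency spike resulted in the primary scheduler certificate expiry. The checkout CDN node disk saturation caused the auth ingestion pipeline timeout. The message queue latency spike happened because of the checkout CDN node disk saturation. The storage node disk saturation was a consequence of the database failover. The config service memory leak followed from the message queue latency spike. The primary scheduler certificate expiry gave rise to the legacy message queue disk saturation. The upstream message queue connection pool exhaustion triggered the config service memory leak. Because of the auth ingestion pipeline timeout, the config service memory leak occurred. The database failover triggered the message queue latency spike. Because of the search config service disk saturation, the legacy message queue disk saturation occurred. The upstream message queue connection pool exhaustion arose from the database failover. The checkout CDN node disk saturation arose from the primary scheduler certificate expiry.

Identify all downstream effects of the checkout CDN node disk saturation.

Direct effects: the auth ingestion pipeline timeout, the message queue latency spike.
2 steps out: the upstream message queue connection pool exhaustion, the config service memory leak.
Not reachable from it: the database failover, the search config service disk saturation, the storage node disk saturation, the config service latency spike, the primary scheduler certificate expiry, the legacy message queue disk saturation.

the auth ingestion pipeline timeout, the config service memory leak, the message queue latency spike, the upstream message queue connection pool exhaustion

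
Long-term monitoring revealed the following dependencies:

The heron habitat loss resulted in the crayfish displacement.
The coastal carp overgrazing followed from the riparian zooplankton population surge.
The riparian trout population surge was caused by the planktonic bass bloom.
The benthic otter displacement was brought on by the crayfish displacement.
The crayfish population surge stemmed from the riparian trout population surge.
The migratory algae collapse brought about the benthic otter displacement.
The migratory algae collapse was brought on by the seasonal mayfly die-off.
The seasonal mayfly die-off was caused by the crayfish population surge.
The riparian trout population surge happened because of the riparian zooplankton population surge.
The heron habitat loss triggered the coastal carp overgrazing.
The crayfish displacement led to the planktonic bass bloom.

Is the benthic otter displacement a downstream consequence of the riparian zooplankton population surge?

Yes

There is a causal chain: the riparian zooplankton population surge → the riparian trout population surge → the crayfish population surge → the seasonal mayfly die-off → the migratory algae collapse → the benthic otter displacement.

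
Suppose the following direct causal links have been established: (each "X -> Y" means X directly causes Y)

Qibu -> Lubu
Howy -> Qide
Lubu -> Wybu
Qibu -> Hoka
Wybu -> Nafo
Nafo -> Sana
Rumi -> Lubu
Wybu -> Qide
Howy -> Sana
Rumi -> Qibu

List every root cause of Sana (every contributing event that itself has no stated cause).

Tracing upstream from Sana: Sana ← Nafo ← Wybu ← Lubu ← Rumi.
A separate upstream branch: Sana ← Howy.
Each of those chain origins has no stated cause.

Howy, Rumi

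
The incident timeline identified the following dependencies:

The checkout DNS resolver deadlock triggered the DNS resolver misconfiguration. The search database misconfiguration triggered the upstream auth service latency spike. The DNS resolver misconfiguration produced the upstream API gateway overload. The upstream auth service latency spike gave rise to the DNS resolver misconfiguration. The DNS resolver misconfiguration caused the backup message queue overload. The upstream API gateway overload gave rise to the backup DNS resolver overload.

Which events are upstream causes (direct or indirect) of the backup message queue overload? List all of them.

the DNS resolver misconfiguration, the checkout DNS resolver deadlock, the search database misconfiguration, the upstream auth service latency spike

Immediate cause of the backup message queue overload: the DNS resolver misconfiguration.
Further upstream: the search database misconfiguration, the upstream auth service latency spike, the checkout DNS resolver deadlock.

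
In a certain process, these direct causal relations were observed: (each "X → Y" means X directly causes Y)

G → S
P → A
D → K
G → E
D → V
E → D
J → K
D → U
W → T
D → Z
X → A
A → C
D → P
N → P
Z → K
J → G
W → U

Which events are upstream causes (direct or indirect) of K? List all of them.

D, E, G, J, Z

Immediate causes of K: J, D, Z.
Further upstream: G, E.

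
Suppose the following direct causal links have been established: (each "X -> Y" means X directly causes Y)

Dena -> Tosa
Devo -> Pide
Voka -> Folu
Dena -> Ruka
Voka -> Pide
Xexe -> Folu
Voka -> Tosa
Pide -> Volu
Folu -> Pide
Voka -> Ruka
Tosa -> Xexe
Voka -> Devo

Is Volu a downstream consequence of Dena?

Yes

There is a causal chain: Dena → Tosa → Xexe → Folu → Pide → Volu.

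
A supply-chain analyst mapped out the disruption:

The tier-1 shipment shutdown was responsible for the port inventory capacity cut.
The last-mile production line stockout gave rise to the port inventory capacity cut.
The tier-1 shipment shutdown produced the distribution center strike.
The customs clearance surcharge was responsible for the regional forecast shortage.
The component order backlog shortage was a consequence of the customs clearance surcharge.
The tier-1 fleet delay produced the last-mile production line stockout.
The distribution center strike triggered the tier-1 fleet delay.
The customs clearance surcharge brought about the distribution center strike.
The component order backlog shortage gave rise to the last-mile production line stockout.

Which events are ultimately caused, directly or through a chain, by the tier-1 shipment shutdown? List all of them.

the distribution center strike, the last-mile production line stockout, the port inventory capacity cut, the tier-1 fleet delay

Direct effects: the distribution center strike, the port inventory capacity cut.
2 steps out: the tier-1 fleet delay.
3 steps out: the last-mile production line stockout.
Not reachable from it: the customs clearance surcharge, the component order backlog shortage, the regional forecast shortage.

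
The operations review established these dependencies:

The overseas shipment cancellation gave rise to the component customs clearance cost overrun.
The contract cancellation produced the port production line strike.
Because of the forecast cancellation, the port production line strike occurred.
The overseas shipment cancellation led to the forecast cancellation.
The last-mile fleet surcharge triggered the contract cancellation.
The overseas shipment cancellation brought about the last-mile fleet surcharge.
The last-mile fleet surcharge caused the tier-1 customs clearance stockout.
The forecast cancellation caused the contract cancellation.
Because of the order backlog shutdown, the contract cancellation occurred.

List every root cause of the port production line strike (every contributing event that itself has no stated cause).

the order backlog shutdown, the overseas shipment cancellation

Tracing upstream from the port production line strike: the port production line strike ← the forecast cancellation ← the overseas shipment cancellation.
A separate upstream branch: the port production line strike ← the contract cancellation ← the order backlog shutdown.
Each of those chain origins has no stated cause.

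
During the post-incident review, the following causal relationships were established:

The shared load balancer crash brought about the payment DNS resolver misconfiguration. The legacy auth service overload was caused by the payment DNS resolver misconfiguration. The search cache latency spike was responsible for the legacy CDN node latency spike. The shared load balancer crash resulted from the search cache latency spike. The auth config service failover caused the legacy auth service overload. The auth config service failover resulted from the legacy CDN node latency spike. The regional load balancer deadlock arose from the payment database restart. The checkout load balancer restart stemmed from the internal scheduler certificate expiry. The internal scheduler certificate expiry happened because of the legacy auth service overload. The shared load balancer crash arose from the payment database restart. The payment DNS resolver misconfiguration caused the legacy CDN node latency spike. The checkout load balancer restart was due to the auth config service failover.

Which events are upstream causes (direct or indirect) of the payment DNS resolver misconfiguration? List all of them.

the payment database restart, the search cache latency spike, the shared load balancer crash

Immediate cause of the payment DNS resolver misconfiguration: the shared load balancer crash.
Further upstream: the payment database restart, the search cache latency spike.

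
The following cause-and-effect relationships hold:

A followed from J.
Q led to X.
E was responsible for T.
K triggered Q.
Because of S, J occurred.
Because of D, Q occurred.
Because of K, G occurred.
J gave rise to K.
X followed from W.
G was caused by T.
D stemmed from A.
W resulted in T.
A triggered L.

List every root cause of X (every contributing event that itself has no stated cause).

Tracing upstream from X: X ← Q ← K ← J ← S.
A separate upstream branch: X ← W.
Each of those chain origins has no stated cause.

S, W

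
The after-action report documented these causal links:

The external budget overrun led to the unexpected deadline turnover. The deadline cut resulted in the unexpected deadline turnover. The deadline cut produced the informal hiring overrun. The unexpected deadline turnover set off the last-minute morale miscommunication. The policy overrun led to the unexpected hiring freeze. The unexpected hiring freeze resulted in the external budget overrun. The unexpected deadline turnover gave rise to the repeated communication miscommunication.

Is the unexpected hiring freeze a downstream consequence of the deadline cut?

No

The deadline cut leads to the informal hiring overrun, the unexpected deadline turnover, the last-minute morale miscommunication, the repeated communication miscommunication; the unexpected hiring freeze is not among them.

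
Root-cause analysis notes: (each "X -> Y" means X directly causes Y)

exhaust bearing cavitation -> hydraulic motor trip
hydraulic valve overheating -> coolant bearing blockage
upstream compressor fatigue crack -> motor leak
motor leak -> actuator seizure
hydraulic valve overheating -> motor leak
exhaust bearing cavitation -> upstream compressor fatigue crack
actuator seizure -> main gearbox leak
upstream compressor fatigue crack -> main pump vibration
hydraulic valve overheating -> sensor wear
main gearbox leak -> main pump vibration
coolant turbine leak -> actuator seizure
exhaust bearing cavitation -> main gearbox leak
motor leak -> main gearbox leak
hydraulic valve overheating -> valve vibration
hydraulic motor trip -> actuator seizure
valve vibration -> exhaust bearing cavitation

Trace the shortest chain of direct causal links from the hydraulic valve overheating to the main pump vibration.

the hydraulic valve overheating → the motor leak
the motor leak → the main gearbox leak
the main gearbox leak → the main pump vibration
Length: 3 steps.

the hydraulic valve overheating → the motor leak → the main gearbox leak → the main pump vibration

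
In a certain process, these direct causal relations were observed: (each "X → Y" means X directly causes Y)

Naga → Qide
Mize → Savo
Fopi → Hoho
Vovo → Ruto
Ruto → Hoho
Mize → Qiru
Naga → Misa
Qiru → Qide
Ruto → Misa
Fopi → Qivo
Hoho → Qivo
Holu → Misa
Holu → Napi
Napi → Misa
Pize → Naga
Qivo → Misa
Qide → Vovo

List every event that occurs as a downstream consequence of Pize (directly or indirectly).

Hoho, Misa, Naga, Qide, Qivo, Ruto, Vovo

Direct effects: Naga.
2 steps out: Qide, Misa.
3 steps out: Vovo.
4 steps out: Ruto.
5 steps out: Hoho.
6 steps out: Qivo.
Not reachable from it: Mize, Savo, Qiru, Holu, Fopi, Napi.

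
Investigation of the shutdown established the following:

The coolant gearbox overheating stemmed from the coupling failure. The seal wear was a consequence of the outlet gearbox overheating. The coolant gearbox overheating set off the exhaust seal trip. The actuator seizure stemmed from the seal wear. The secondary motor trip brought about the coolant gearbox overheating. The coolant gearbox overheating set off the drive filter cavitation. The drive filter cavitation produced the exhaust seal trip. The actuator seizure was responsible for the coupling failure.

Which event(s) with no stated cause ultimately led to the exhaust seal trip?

Tracing upstream from the exhaust seal trip: the exhaust seal trip ← the coolant gearbox overheating ← the coupling failure ← the actuator seizure ← the seal wear ← the outlet gearbox overheating.
A separate upstream branch: the exhaust seal trip ← the coolant gearbox overheating ← the secondary motor trip.
Each of those chain origins has no stated cause.

the outlet gearbox overheating, the secondary motor trip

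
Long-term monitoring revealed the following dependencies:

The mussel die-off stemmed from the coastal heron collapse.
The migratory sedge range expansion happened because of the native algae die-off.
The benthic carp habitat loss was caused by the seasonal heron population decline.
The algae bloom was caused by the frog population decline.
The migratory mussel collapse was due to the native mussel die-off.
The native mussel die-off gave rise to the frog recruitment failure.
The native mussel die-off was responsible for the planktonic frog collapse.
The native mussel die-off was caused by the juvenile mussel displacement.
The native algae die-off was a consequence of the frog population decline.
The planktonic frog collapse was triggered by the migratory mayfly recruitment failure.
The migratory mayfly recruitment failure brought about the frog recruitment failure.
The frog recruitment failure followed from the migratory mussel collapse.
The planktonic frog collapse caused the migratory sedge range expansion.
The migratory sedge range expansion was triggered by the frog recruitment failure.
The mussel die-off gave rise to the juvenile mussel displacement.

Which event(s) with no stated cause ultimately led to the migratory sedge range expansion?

Tracing upstream from the migratory sedge range expansion: the migratory sedge range expansion ← the frog recruitment failure ← the native mussel die-off ← the juvenile mussel displacement ← the mussel die-off ← the coastal heron collapse.
A separate upstream branch: the migratory sedge range expansion ← the native algae die-off ← the frog population decline.
A separate upstream branch: the migratory sedge range expansion ← the frog recruitment failure ← the migratory mayfly recruitment failure.
Each of those chain origins has no stated cause.

the coastal heron collapse, the frog population decline, the migratory mayfly recruitment failure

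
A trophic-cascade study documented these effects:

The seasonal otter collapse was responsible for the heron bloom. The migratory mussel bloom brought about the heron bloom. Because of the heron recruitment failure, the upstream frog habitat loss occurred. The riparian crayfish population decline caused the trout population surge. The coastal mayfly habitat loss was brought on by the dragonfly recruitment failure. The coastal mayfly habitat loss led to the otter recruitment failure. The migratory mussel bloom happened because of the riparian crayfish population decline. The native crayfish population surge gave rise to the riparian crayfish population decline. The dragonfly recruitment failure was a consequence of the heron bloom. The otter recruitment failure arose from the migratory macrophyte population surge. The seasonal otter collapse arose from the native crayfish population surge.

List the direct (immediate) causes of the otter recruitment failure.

the coastal mayfly habitat loss, the migratory macrophyte population surge

Upstream contributors include the native crayfish population surge, the riparian crayfish population decline, the seasonal otter collapse, the migratory mussel bloom, the heron bloom, the dragonfly recruitment failure, but only the coastal mayfly habitat loss, the migratory macrophyte population surge feed directly into the otter recruitment failure.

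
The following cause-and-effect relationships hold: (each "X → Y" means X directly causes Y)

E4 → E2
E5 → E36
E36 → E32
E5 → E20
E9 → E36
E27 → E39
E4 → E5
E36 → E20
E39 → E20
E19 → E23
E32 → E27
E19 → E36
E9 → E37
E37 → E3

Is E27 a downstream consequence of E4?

There is a causal chain: E4 → E5 → E36 → E32 → E27.

Yes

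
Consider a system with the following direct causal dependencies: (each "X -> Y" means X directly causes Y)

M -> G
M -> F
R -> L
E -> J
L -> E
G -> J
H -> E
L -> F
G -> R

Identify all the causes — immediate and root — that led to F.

Immediate causes of F: M, L.
Further upstream: G, R.

G, L, M, R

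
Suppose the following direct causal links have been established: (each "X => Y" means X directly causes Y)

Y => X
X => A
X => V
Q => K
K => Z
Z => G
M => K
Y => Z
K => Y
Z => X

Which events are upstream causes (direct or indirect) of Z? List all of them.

K, M, Q, Y

Immediate causes of Z: K, Y.
Further upstream: Q, M.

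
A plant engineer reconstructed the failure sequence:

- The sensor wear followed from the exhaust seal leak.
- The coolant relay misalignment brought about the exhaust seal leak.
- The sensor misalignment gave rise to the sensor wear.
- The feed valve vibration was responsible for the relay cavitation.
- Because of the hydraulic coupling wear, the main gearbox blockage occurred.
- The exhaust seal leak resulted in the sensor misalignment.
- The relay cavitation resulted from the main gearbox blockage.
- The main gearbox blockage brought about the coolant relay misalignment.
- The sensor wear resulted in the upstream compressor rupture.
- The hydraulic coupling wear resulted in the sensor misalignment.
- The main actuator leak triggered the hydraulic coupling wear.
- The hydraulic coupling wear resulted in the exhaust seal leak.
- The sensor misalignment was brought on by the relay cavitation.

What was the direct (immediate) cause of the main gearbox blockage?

Upstream contributors include the main actuator leak, but only the hydraulic coupling wear feeds directly into the main gearbox blockage.

the hydraulic coupling wear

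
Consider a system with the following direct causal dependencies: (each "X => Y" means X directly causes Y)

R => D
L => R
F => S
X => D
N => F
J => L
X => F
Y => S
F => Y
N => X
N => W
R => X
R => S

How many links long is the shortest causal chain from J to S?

Shortest chain: J → L → R → S.

3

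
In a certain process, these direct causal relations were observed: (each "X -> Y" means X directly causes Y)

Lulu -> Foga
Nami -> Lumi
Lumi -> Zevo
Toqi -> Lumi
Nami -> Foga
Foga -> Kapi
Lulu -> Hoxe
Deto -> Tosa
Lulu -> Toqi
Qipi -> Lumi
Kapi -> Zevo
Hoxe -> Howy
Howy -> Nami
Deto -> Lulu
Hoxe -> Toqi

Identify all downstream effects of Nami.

Direct effects: Foga, Lumi.
2 steps out: Kapi, Zevo.
Not reachable from it: Deto, Lulu, Hoxe, Howy, Toqi, Tosa, Qipi.

Foga, Kapi, Lumi, Zevo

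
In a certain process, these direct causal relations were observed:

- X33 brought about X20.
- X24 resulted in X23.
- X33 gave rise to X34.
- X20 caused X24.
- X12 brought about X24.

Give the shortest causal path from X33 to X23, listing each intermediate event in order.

X33 → X20
X20 → X24
X24 → X23
Length: 3 steps.

X33 → X20 → X24 → X23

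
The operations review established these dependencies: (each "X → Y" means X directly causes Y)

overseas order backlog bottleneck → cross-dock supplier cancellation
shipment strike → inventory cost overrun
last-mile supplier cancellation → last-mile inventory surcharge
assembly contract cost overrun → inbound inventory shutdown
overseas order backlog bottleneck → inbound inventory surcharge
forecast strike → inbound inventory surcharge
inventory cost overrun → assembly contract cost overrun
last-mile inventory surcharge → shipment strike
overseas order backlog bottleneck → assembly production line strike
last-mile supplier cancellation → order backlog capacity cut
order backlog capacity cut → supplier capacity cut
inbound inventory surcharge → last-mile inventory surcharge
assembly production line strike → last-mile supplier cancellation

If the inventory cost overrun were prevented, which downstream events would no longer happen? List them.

Downstream of the inventory cost overrun: the assembly contract cost overrun, the inbound inventory shutdown.

the assembly contract cost overrun, the inbound inventory shutdown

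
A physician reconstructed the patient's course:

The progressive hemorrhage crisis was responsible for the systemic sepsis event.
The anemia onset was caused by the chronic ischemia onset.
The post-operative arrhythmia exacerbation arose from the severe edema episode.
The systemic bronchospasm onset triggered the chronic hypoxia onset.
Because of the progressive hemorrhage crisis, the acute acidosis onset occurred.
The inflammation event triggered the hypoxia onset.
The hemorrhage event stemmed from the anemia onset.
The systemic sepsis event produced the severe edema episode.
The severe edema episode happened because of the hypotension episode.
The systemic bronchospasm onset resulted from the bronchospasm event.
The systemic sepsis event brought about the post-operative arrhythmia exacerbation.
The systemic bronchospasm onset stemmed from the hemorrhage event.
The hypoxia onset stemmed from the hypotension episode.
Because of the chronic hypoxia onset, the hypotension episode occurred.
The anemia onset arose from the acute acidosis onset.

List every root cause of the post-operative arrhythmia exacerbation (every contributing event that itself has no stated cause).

the bronchospasm event, the chronic ischemia onset, the progressive hemorrhage crisis

Tracing upstream from the post-operative arrhythmia exacerbation: the post-operative arrhythmia exacerbation ← the systemic sepsis event ← the progressive hemorrhage crisis.
A separate upstream branch: the post-operative arrhythmia exacerbation ← the severe edema episode ← the hypotension episode ← the chronic hypoxia onset ← the systemic bronchospasm onset ← the hemorrhage event ← the anemia onset ← the chronic ischemia onset.
A separate upstream branch: the post-operative arrhythmia exacerbation ← the severe edema episode ← the hypotension episode ← the chronic hypoxia onset ← the systemic bronchospasm onset ← the bronchospasm event.
Each of those chain origins has no stated cause.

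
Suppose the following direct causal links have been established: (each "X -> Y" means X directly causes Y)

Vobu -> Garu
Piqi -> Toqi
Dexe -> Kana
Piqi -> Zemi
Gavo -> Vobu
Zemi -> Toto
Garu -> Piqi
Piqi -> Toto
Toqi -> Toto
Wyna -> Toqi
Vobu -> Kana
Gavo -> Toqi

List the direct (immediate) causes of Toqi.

Upstream contributors include Vobu, Garu, but only Gavo, Piqi, Wyna feed directly into Toqi.

Gavo, Piqi, Wyna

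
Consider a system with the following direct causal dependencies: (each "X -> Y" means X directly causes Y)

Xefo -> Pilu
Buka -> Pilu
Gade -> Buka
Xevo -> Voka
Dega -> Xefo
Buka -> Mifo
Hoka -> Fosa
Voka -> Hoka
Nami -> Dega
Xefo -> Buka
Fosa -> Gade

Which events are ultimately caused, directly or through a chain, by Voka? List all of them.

Buka, Fosa, Gade, Hoka, Mifo, Pilu

Direct effects: Hoka.
2 steps out: Fosa.
3 steps out: Gade.
4 steps out: Buka.
5 steps out: Pilu, Mifo.
Not reachable from it: Xevo, Nami, Dega, Xefo.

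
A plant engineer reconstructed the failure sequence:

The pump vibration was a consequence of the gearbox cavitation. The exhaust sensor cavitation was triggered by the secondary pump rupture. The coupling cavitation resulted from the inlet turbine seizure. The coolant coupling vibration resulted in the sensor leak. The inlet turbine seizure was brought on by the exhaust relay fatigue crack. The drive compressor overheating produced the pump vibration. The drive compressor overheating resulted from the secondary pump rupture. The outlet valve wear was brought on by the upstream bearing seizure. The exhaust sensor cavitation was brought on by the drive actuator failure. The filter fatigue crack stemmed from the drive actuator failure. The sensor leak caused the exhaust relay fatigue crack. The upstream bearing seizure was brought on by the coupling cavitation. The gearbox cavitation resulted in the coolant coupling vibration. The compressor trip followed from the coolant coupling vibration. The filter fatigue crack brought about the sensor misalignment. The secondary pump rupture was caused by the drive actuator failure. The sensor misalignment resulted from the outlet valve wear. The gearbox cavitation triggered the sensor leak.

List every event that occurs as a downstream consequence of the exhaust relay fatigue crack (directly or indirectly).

the coupling cavitation, the inlet turbine seizure, the outlet valve wear, the sensor misalignment, the upstream bearing seizure

Direct effects: the inlet turbine seizure.
2 steps out: the coupling cavitation.
3 steps out: the upstream bearing seizure.
4 steps out: the outlet valve wear.
5 steps out: the sensor misalignment.
Not reachable from it: the drive actuator failure, the secondary pump rupture, the exhaust sensor cavitation, the gearbox cavitation, the coolant coupling vibration, the drive compressor overheating, the pump vibration, the sensor leak, the compressor trip, the filter fatigue crack.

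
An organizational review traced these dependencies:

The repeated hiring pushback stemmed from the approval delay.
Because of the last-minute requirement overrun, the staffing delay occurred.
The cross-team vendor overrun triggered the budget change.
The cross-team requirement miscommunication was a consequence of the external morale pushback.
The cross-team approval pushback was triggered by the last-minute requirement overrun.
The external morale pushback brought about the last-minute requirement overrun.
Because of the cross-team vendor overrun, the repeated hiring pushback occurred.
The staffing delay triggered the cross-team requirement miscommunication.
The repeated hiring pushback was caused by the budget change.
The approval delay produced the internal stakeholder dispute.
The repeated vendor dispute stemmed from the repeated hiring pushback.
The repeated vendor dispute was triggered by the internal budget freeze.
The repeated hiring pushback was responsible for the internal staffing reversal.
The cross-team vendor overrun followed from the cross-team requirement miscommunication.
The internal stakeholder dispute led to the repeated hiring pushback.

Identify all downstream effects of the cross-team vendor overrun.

Direct effects: the budget change, the repeated hiring pushback.
2 steps out: the repeated vendor dispute, the internal staffing reversal.
Not reachable from it: the external morale pushback, the last-minute requirement overrun, the cross-team approval pushback, the staffing delay, the cross-team requirement miscommunication, the approval delay, the internal stakeholder dispute, the internal budget freeze.

the budget change, the internal staffing reversal, the repeated hiring pushback, the repeated vendor dispute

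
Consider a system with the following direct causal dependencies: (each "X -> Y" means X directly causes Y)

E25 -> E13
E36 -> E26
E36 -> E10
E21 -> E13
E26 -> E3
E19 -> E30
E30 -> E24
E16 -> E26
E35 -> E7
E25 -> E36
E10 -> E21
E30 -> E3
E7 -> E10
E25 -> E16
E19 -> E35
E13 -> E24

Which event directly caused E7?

E35

Upstream contributors include E19, but only E35 feeds directly into E7.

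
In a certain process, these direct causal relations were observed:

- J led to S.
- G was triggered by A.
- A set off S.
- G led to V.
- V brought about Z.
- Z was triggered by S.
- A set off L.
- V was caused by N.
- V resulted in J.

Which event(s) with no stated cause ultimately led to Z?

Tracing upstream from Z: Z ← S ← A.
A separate upstream branch: Z ← V ← N.
Each of those chain origins has no stated cause.

A, N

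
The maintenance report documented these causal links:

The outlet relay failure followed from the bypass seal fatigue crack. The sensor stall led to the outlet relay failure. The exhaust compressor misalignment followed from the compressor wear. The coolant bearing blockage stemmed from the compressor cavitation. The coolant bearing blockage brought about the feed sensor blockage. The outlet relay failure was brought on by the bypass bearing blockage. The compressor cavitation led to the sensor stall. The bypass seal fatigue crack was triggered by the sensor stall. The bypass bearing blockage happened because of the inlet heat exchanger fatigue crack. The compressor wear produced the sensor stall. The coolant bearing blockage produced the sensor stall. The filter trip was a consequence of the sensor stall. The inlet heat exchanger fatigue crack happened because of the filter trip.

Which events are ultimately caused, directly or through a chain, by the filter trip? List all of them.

the bypass bearing blockage, the inlet heat exchanger fatigue crack, the outlet relay failure

Direct effects: the inlet heat exchanger fatigue crack.
2 steps out: the bypass bearing blockage.
3 steps out: the outlet relay failure.
Not reachable from it: the compressor wear, the exhaust compressor misalignment, the compressor cavitation, the coolant bearing blockage, the feed sensor blockage, the sensor stall, the bypass seal fatigue crack.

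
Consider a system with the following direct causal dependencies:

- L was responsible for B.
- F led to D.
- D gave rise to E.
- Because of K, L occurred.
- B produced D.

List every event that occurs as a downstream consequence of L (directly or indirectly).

B, D, E

Direct effects: B.
2 steps out: D.
3 steps out: E.
Not reachable from it: K, F.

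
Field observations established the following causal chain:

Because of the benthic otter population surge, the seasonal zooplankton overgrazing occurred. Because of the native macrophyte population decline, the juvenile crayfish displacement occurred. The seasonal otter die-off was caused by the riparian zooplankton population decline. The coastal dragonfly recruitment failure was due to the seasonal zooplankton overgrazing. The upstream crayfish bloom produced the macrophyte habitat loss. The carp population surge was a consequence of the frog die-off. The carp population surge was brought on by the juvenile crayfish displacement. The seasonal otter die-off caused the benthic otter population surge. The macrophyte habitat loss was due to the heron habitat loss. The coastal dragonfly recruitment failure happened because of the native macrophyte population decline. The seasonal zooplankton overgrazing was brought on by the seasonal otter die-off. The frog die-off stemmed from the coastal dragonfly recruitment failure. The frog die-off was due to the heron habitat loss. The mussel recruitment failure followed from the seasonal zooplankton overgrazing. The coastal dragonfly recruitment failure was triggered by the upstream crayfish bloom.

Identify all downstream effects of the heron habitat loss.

the carp population surge, the frog die-off, the macrophyte habitat loss

Direct effects: the macrophyte habitat loss, the frog die-off.
2 steps out: the carp population surge.
Not reachable from it: the native macrophyte population decline, the upstream crayfish bloom, the riparian zooplankton population decline, the seasonal otter die-off, the benthic otter population surge, the juvenile crayfish displacement, the seasonal zooplankton overgrazing, the coastal dragonfly recruitment failure, the mussel recruitment failure.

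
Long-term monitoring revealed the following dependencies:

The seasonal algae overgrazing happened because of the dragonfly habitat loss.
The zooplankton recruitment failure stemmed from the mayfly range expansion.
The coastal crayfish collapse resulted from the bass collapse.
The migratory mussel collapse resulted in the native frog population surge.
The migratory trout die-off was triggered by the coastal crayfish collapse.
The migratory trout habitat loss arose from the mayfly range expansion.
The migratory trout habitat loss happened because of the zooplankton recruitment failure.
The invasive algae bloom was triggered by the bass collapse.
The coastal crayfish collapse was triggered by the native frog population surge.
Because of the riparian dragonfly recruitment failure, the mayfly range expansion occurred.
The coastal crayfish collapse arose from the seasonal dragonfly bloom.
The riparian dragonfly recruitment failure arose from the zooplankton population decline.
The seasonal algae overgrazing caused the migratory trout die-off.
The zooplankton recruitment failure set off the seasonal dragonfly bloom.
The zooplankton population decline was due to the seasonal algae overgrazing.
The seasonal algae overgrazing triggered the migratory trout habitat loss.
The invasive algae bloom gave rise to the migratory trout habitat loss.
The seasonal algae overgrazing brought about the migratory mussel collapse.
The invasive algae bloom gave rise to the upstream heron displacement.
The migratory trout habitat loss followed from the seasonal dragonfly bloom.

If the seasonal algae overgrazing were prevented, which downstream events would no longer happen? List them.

Downstream of the seasonal algae overgrazing: the migratory mussel collapse, the native frog population surge, the zooplankton population decline, the riparian dragonfly recruitment failure, the mayfly range expansion, the zooplankton recruitment failure, the seasonal dragonfly bloom, the coastal crayfish collapse, the migratory trout die-off, the migratory trout habitat loss.
Of those, still caused via another path: the coastal crayfish collapse, the migratory trout die-off, the migratory trout habitat loss.
The remainder have no surviving cause.

the mayfly range expansion, the migratory mussel collapse, the native frog population surge, the riparian dragonfly recruitment failure, the seasonal dragonfly bloom, the zooplankton population decline, the zooplankton recruitment failure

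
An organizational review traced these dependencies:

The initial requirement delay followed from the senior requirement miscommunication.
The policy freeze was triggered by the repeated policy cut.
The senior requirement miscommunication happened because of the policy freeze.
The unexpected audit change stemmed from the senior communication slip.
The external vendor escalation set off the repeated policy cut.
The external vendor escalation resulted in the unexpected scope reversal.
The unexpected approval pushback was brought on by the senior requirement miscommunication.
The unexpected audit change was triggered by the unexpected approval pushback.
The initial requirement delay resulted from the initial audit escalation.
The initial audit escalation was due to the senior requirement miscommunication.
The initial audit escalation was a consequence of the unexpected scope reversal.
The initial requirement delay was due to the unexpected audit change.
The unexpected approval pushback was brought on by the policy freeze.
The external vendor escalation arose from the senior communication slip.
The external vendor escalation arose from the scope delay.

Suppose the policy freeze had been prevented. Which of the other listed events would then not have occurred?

Downstream of the policy freeze: the senior requirement miscommunication, the unexpected approval pushback, the unexpected audit change, the initial audit escalation, the initial requirement delay.
Of those, still caused via another path: the unexpected audit change, the initial audit escalation, the initial requirement delay.
The remainder have no surviving cause.

the senior requirement miscommunication, the unexpected approval pushback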